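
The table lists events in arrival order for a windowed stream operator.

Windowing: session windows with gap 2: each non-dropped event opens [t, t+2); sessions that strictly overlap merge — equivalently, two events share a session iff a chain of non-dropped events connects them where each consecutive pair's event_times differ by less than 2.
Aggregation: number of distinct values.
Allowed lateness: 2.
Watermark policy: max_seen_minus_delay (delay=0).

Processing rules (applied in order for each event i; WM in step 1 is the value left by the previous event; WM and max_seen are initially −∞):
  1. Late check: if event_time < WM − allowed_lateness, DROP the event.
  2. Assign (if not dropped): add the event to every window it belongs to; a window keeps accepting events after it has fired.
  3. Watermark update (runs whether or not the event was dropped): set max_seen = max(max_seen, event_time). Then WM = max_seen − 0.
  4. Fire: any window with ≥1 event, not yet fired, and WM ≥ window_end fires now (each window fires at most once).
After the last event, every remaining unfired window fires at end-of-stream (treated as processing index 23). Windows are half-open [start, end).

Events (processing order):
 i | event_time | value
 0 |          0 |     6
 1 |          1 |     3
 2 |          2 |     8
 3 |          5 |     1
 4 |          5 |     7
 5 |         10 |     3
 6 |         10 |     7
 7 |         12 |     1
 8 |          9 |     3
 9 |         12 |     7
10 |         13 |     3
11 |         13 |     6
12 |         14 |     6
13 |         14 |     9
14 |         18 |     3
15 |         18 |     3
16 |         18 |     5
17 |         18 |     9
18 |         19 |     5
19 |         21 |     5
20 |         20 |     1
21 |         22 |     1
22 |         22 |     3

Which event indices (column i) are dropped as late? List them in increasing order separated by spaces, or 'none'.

8

i=0 t=0 v=6: → [0,2); WM=0
i=1 t=1 v=3: → [0,3); WM=1
i=2 t=2 v=8: → [0,4); WM=2
i=3 t=5 v=1: → [5,7); WM=5
i=4 t=5 v=7: → [5,7); WM=5
i=5 t=10 v=3: → [10,12); WM=10
i=6 t=10 v=7: → [10,12); WM=10
i=7 t=12 v=1: → [12,14); WM=12
i=8 t=9 v=3: DROP (t<12-2); WM=12
i=9 t=12 v=7: → [12,14); WM=12
i=10 t=13 v=3: → [12,15); WM=13
i=11 t=13 v=6: → [12,15); WM=13
i=12 t=14 v=6: → [12,16); WM=14
i=13 t=14 v=9: → [12,16); WM=14
i=14 t=18 v=3: → [18,20); WM=18
i=15 t=18 v=3: → [18,20); WM=18
i=16 t=18 v=5: → [18,20); WM=18
i=17 t=18 v=9: → [18,20); WM=18
i=18 t=19 v=5: → [18,21); WM=19
i=19 t=21 v=5: → [21,23); WM=21
i=20 t=20 v=1: → [18,23); WM=21
i=21 t=22 v=1: → [18,24); WM=22
i=22 t=22 v=3: → [18,24); WM=22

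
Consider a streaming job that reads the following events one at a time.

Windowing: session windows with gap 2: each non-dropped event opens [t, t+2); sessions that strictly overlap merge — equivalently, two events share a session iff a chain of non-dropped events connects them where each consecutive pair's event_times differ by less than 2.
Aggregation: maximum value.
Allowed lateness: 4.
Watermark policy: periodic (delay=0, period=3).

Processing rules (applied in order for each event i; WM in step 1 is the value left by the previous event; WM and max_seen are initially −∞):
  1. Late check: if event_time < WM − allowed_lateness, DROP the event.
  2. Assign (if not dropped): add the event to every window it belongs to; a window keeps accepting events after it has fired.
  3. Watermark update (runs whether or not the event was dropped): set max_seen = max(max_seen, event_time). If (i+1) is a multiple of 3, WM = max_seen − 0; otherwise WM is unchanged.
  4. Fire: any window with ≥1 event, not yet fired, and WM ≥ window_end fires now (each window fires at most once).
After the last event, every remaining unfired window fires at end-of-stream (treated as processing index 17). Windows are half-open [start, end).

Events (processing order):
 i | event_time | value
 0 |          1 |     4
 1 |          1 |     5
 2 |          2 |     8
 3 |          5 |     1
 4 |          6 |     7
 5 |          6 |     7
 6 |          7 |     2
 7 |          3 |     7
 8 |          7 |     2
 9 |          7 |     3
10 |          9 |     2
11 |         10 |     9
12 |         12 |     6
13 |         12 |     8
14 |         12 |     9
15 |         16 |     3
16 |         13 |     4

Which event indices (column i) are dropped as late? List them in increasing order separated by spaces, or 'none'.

none

i=0 t=1 v=4: → [1,3); WM=−∞
i=1 t=1 v=5: → [1,3); WM=−∞
i=2 t=2 v=8: → [1,4); WM=2
i=3 t=5 v=1: → [5,7); WM=2
i=4 t=6 v=7: → [5,8); WM=2
i=5 t=6 v=7: → [5,8); WM=6
i=6 t=7 v=2: → [5,9); WM=6
i=7 t=3 v=7: → [1,5); WM=6
i=8 t=7 v=2: → [5,9); WM=7
i=9 t=7 v=3: → [5,9); WM=7
i=10 t=9 v=2: → [9,11); WM=7
i=11 t=10 v=9: → [9,12); WM=10
i=12 t=12 v=6: → [12,14); WM=10
i=13 t=12 v=8: → [12,14); WM=10
i=14 t=12 v=9: → [12,14); WM=12
i=15 t=16 v=3: → [16,18); WM=12
i=16 t=13 v=4: → [12,15); WM=12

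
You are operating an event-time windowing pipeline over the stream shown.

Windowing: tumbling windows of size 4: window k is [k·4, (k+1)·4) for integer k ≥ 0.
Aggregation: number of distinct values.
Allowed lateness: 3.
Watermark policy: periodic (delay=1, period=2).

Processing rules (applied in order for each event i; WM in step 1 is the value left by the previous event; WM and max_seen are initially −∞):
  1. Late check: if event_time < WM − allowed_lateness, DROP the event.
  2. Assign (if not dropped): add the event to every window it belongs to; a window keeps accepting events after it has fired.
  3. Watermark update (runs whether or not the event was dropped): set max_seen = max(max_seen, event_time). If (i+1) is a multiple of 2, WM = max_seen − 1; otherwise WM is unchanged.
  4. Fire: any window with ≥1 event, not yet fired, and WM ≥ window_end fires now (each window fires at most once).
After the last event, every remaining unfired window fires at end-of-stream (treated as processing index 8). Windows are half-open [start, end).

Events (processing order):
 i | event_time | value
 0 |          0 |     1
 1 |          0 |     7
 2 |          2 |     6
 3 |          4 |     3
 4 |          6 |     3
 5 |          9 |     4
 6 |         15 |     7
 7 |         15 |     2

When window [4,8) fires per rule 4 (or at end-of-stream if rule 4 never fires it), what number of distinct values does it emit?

1

i=0 t=0 v=1: → [0,4); WM=−∞
i=1 t=0 v=7: → [0,4); WM=-1
i=2 t=2 v=6: → [0,4); WM=-1
i=3 t=4 v=3: → [4,8); WM=3
i=4 t=6 v=3: → [4,8); WM=3
i=5 t=9 v=4: → [8,12); WM=8; [0,4) fires=3 [4,8) fires=1
i=6 t=15 v=7: → [12,16); WM=8
i=7 t=15 v=2: → [12,16); WM=14; [8,12) fires=1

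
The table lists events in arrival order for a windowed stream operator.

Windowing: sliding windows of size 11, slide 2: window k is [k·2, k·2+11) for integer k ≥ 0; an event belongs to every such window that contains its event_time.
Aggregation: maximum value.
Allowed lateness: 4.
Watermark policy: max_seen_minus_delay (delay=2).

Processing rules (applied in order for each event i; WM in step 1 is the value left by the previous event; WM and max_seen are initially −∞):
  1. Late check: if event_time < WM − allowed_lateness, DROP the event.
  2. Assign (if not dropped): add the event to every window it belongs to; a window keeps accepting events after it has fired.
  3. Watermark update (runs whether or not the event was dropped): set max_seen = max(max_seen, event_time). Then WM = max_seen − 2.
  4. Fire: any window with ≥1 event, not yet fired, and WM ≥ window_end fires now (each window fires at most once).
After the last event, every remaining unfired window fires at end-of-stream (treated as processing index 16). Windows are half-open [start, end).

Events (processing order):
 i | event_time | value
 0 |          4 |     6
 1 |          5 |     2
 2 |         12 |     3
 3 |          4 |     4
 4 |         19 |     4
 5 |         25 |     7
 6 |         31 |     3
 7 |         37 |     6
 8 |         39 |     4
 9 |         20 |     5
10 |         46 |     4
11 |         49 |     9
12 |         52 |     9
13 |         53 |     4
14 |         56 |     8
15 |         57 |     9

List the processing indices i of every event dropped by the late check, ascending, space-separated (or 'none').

i=0 t=4 v=6: → [4,15),[2,13),[0,11); WM=2
i=1 t=5 v=2: → [4,15),[2,13),[0,11); WM=3
i=2 t=12 v=3: → [12,23),[10,21),[8,19),[6,17),[4,15),[2,13); WM=10
i=3 t=4 v=4: DROP (t<10-4); WM=10
i=4 t=19 v=4: → [18,29),[16,27),[14,25),[12,23),[10,21); WM=17; [0,11) fires=6 [2,13) fires=6 [4,15) fires=6 [6,17) fires=3
i=5 t=25 v=7: → [24,35),[22,33),[20,31),[18,29),[16,27); WM=23; [8,19) fires=3 [10,21) fires=4 [12,23) fires=4
i=6 t=31 v=3: → [30,41),[28,39),[26,37),[24,35),[22,33); WM=29; [14,25) fires=4 [16,27) fires=7 [18,29) fires=7
i=7 t=37 v=6: → [36,47),[34,45),[32,43),[30,41),[28,39); WM=35; [20,31) fires=7 [22,33) fires=7 [24,35) fires=7
i=8 t=39 v=4: → [38,49),[36,47),[34,45),[32,43),[30,41); WM=37; [26,37) fires=3
i=9 t=20 v=5: DROP (t<37-4); WM=37
i=10 t=46 v=4: → [46,57),[44,55),[42,53),[40,51),[38,49),[36,47); WM=44; [28,39) fires=6 [30,41) fires=6 [32,43) fires=6
i=11 t=49 v=9: → [48,59),[46,57),[44,55),[42,53),[40,51); WM=47; [34,45) fires=6 [36,47) fires=6
i=12 t=52 v=9: → [52,63),[50,61),[48,59),[46,57),[44,55),[42,53); WM=50; [38,49) fires=4
i=13 t=53 v=4: → [52,63),[50,61),[48,59),[46,57),[44,55); WM=51; [40,51) fires=9
i=14 t=56 v=8: → [56,67),[54,65),[52,63),[50,61),[48,59),[46,57); WM=54; [42,53) fires=9
i=15 t=57 v=9: → [56,67),[54,65),[52,63),[50,61),[48,59); WM=55; [44,55) fires=9

3 9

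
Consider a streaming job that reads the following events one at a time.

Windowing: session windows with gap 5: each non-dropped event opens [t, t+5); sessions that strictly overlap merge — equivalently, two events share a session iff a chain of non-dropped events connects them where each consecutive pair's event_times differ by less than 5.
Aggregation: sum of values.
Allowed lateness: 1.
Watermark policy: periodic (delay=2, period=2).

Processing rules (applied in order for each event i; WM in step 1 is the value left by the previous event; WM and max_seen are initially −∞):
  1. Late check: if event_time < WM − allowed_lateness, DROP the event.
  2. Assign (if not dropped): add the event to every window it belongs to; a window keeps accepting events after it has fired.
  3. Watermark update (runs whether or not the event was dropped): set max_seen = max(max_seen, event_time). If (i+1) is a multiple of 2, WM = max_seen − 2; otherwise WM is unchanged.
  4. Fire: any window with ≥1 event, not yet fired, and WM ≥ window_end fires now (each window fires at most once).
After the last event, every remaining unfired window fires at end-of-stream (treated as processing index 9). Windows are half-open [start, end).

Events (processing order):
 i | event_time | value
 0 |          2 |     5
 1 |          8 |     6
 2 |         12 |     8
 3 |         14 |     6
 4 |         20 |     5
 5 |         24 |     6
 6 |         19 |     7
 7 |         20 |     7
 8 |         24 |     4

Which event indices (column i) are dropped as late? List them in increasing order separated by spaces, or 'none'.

6 7

i=0 t=2 v=5: → [2,7); WM=−∞
i=1 t=8 v=6: → [8,13); WM=6
i=2 t=12 v=8: → [8,17); WM=6
i=3 t=14 v=6: → [8,19); WM=12
i=4 t=20 v=5: → [20,25); WM=12
i=5 t=24 v=6: → [20,29); WM=22
i=6 t=19 v=7: DROP (t<22-1); WM=22
i=7 t=20 v=7: DROP (t<22-1); WM=22
i=8 t=24 v=4: → [20,29); WM=22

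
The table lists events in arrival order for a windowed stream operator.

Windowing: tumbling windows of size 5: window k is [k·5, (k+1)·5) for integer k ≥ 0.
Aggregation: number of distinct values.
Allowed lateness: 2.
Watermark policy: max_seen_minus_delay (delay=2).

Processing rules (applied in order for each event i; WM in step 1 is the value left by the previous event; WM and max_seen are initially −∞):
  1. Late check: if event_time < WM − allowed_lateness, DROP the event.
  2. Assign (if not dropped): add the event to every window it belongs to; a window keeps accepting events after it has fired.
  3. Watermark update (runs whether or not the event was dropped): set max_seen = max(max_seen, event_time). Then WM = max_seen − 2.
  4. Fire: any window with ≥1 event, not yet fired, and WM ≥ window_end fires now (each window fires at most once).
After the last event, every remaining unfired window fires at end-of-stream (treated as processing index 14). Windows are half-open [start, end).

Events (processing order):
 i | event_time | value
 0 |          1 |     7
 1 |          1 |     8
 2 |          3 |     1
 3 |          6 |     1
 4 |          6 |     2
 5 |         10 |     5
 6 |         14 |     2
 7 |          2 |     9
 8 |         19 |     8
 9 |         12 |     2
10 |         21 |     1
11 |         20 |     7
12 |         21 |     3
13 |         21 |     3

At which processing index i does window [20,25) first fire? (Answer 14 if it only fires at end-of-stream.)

14

i=0 t=1 v=7: → [0,5); WM=-1
i=1 t=1 v=8: → [0,5); WM=-1
i=2 t=3 v=1: → [0,5); WM=1
i=3 t=6 v=1: → [5,10); WM=4
i=4 t=6 v=2: → [5,10); WM=4
i=5 t=10 v=5: → [10,15); WM=8; [0,5) fires=3
i=6 t=14 v=2: → [10,15); WM=12; [5,10) fires=2
i=7 t=2 v=9: DROP (t<12-2); WM=12
i=8 t=19 v=8: → [15,20); WM=17; [10,15) fires=2
i=9 t=12 v=2: DROP (t<17-2); WM=17
i=10 t=21 v=1: → [20,25); WM=19
i=11 t=20 v=7: → [20,25); WM=19
i=12 t=21 v=3: → [20,25); WM=19
i=13 t=21 v=3: → [20,25); WM=19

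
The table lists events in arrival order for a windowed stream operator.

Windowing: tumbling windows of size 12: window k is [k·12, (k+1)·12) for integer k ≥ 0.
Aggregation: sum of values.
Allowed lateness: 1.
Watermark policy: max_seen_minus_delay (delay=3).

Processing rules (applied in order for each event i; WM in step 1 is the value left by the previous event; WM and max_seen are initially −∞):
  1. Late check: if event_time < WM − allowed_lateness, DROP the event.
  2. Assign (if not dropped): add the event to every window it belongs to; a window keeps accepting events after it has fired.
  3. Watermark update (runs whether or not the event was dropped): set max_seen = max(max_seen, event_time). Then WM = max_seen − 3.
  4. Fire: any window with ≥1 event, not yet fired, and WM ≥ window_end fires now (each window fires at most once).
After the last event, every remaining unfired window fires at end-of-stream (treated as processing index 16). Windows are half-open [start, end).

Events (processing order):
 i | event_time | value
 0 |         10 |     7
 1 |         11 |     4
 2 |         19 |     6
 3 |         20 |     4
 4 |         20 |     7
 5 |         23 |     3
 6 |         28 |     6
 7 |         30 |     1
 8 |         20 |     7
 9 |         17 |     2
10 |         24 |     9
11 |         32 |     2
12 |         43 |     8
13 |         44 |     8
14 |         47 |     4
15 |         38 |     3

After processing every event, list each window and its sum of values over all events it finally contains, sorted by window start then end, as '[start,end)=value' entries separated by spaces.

i=0 t=10 v=7: → [0,12); WM=7
i=1 t=11 v=4: → [0,12); WM=8
i=2 t=19 v=6: → [12,24); WM=16; [0,12) fires=11
i=3 t=20 v=4: → [12,24); WM=17
i=4 t=20 v=7: → [12,24); WM=17
i=5 t=23 v=3: → [12,24); WM=20
i=6 t=28 v=6: → [24,36); WM=25; [12,24) fires=20
i=7 t=30 v=1: → [24,36); WM=27
i=8 t=20 v=7: DROP (t<27-1); WM=27
i=9 t=17 v=2: DROP (t<27-1); WM=27
i=10 t=24 v=9: DROP (t<27-1); WM=27
i=11 t=32 v=2: → [24,36); WM=29
i=12 t=43 v=8: → [36,48); WM=40; [24,36) fires=9
i=13 t=44 v=8: → [36,48); WM=41
i=14 t=47 v=4: → [36,48); WM=44
i=15 t=38 v=3: DROP (t<44-1); WM=44

[0,12)=11 [12,24)=20 [24,36)=9 [36,48)=20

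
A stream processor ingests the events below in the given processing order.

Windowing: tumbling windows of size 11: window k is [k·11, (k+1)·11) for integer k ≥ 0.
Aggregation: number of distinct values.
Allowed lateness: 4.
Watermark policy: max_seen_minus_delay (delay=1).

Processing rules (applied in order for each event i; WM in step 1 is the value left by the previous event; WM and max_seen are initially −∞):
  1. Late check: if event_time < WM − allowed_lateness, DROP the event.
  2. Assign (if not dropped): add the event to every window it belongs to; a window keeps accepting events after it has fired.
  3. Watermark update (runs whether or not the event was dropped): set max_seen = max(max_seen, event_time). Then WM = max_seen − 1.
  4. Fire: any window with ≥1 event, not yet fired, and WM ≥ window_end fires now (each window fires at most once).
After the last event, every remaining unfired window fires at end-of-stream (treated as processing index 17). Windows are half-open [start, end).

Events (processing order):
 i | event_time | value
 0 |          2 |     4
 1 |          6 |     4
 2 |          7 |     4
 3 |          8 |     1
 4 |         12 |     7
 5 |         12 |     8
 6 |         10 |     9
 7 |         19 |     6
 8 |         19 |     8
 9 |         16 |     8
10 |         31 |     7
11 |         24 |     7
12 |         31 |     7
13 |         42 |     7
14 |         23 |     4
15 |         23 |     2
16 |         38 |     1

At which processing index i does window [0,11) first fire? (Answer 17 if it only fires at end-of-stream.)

i=0 t=2 v=4: → [0,11); WM=1
i=1 t=6 v=4: → [0,11); WM=5
i=2 t=7 v=4: → [0,11); WM=6
i=3 t=8 v=1: → [0,11); WM=7
i=4 t=12 v=7: → [11,22); WM=11; [0,11) fires=2
i=5 t=12 v=8: → [11,22); WM=11
i=6 t=10 v=9: → [0,11); WM=11
i=7 t=19 v=6: → [11,22); WM=18
i=8 t=19 v=8: → [11,22); WM=18
i=9 t=16 v=8: → [11,22); WM=18
i=10 t=31 v=7: → [22,33); WM=30; [11,22) fires=3
i=11 t=24 v=7: DROP (t<30-4); WM=30
i=12 t=31 v=7: → [22,33); WM=30
i=13 t=42 v=7: → [33,44); WM=41; [22,33) fires=1
i=14 t=23 v=4: DROP (t<41-4); WM=41
i=15 t=23 v=2: DROP (t<41-4); WM=41
i=16 t=38 v=1: → [33,44); WM=41

4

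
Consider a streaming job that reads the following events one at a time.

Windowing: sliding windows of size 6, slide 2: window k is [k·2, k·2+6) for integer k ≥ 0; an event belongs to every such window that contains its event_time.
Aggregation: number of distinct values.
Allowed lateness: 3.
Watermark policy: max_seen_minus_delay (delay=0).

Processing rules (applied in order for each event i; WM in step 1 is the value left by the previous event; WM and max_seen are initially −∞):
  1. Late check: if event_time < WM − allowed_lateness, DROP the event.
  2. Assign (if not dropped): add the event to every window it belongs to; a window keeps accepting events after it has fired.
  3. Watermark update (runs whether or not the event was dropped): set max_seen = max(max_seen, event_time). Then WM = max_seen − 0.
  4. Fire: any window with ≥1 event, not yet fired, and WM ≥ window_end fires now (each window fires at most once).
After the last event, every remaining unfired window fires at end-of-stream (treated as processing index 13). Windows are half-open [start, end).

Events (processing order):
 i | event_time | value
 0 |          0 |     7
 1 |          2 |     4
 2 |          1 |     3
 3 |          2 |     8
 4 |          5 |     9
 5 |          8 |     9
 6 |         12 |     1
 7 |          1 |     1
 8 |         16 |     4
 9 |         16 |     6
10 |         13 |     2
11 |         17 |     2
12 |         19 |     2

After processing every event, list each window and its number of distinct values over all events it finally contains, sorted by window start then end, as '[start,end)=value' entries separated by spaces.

[0,6)=5 [2,8)=3 [4,10)=1 [6,12)=1 [8,14)=3 [10,16)=2 [12,18)=4 [14,20)=3 [16,22)=3 [18,24)=1

i=0 t=0 v=7: → [0,6); WM=0
i=1 t=2 v=4: → [2,8),[0,6); WM=2
i=2 t=1 v=3: → [0,6); WM=2
i=3 t=2 v=8: → [2,8),[0,6); WM=2
i=4 t=5 v=9: → [4,10),[2,8),[0,6); WM=5
i=5 t=8 v=9: → [8,14),[6,12),[4,10); WM=8; [0,6) fires=5 [2,8) fires=3
i=6 t=12 v=1: → [12,18),[10,16),[8,14); WM=12; [4,10) fires=1 [6,12) fires=1
i=7 t=1 v=1: DROP (t<12-3); WM=12
i=8 t=16 v=4: → [16,22),[14,20),[12,18); WM=16; [8,14) fires=2 [10,16) fires=1
i=9 t=16 v=6: → [16,22),[14,20),[12,18); WM=16
i=10 t=13 v=2: → [12,18),[10,16),[8,14); WM=16
i=11 t=17 v=2: → [16,22),[14,20),[12,18); WM=17
i=12 t=19 v=2: → [18,24),[16,22),[14,20); WM=19; [12,18) fires=4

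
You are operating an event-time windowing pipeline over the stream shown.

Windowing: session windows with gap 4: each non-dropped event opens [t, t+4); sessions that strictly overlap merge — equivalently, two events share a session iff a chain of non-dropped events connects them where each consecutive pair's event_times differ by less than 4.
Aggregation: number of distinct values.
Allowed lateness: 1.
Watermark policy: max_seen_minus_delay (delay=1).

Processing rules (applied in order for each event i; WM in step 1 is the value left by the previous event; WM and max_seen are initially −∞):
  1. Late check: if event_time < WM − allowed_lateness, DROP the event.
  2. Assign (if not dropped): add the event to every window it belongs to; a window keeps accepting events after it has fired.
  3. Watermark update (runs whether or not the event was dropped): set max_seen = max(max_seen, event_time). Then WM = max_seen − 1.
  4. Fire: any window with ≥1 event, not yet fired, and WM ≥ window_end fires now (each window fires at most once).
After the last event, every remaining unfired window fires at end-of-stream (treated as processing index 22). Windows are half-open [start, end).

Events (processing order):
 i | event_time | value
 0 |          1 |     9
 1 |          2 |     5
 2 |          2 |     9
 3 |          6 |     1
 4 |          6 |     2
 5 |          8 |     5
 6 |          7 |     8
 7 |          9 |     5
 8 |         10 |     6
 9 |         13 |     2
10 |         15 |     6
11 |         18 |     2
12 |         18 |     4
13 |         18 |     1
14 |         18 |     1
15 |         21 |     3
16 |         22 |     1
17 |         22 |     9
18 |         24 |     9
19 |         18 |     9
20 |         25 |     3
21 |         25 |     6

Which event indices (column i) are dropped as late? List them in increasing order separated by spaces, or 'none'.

19

i=0 t=1 v=9: → [1,5); WM=0
i=1 t=2 v=5: → [1,6); WM=1
i=2 t=2 v=9: → [1,6); WM=1
i=3 t=6 v=1: → [6,10); WM=5
i=4 t=6 v=2: → [6,10); WM=5
i=5 t=8 v=5: → [6,12); WM=7
i=6 t=7 v=8: → [6,12); WM=7
i=7 t=9 v=5: → [6,13); WM=8
i=8 t=10 v=6: → [6,14); WM=9
i=9 t=13 v=2: → [6,17); WM=12
i=10 t=15 v=6: → [6,19); WM=14
i=11 t=18 v=2: → [6,22); WM=17
i=12 t=18 v=4: → [6,22); WM=17
i=13 t=18 v=1: → [6,22); WM=17
i=14 t=18 v=1: → [6,22); WM=17
i=15 t=21 v=3: → [6,25); WM=20
i=16 t=22 v=1: → [6,26); WM=21
i=17 t=22 v=9: → [6,26); WM=21
i=18 t=24 v=9: → [6,28); WM=23
i=19 t=18 v=9: DROP (t<23-1); WM=23
i=20 t=25 v=3: → [6,29); WM=24
i=21 t=25 v=6: → [6,29); WM=24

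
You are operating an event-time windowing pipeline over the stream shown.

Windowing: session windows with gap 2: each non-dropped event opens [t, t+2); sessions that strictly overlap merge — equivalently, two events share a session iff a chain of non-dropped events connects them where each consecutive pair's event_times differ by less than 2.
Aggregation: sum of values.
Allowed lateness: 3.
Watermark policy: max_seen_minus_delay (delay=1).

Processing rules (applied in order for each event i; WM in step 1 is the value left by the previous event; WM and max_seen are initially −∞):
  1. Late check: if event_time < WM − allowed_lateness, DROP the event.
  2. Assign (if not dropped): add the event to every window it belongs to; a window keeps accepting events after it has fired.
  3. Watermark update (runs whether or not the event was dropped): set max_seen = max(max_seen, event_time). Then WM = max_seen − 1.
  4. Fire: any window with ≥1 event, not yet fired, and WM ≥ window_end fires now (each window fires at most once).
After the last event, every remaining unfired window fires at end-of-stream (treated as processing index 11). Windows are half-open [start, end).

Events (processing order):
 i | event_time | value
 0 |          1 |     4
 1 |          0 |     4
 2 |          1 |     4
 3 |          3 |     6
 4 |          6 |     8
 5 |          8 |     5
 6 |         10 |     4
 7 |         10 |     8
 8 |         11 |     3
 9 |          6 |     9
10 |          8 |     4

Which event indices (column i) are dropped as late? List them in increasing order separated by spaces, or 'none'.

i=0 t=1 v=4: → [1,3); WM=0
i=1 t=0 v=4: → [0,3); WM=0
i=2 t=1 v=4: → [0,3); WM=0
i=3 t=3 v=6: → [3,5); WM=2
i=4 t=6 v=8: → [6,8); WM=5
i=5 t=8 v=5: → [8,10); WM=7
i=6 t=10 v=4: → [10,12); WM=9
i=7 t=10 v=8: → [10,12); WM=9
i=8 t=11 v=3: → [10,13); WM=10
i=9 t=6 v=9: DROP (t<10-3); WM=10
i=10 t=8 v=4: → [8,10); WM=10

9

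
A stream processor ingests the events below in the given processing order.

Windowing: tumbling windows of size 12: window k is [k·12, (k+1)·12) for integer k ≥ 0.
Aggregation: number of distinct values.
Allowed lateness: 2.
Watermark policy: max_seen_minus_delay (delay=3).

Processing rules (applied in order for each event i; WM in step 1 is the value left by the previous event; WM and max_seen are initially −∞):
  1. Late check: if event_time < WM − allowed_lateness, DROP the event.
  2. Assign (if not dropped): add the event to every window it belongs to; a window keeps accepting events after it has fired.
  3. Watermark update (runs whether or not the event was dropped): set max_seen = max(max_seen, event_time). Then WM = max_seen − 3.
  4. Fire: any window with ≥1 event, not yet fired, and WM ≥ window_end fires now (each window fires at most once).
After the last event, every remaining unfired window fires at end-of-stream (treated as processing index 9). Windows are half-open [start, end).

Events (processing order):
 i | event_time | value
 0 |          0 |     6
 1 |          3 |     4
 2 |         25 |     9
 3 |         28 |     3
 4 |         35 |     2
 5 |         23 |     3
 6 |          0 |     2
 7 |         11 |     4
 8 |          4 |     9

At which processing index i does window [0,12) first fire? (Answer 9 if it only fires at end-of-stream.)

2

i=0 t=0 v=6: → [0,12); WM=-3
i=1 t=3 v=4: → [0,12); WM=0
i=2 t=25 v=9: → [24,36); WM=22; [0,12) fires=2
i=3 t=28 v=3: → [24,36); WM=25
i=4 t=35 v=2: → [24,36); WM=32
i=5 t=23 v=3: DROP (t<32-2); WM=32
i=6 t=0 v=2: DROP (t<32-2); WM=32
i=7 t=11 v=4: DROP (t<32-2); WM=32
i=8 t=4 v=9: DROP (t<32-2); WM=32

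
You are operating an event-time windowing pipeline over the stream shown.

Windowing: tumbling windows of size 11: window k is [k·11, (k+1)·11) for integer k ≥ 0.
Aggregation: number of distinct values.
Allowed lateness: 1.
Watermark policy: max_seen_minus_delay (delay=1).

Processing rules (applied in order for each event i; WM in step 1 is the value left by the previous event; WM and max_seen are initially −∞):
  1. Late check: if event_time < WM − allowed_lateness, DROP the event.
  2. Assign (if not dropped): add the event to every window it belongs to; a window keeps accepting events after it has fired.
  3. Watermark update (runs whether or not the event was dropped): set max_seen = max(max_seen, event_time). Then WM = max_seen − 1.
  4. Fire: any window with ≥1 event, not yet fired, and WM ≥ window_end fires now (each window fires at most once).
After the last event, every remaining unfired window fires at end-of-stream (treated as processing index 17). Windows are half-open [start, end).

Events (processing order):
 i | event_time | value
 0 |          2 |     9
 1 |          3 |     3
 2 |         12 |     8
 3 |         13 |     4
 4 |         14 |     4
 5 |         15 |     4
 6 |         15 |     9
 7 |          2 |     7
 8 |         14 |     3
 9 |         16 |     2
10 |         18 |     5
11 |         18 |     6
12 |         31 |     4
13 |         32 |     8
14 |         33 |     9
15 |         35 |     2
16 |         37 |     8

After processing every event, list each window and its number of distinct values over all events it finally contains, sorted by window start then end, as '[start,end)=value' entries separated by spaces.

[0,11)=2 [11,22)=7 [22,33)=2 [33,44)=3

i=0 t=2 v=9: → [0,11); WM=1
i=1 t=3 v=3: → [0,11); WM=2
i=2 t=12 v=8: → [11,22); WM=11; [0,11) fires=2
i=3 t=13 v=4: → [11,22); WM=12
i=4 t=14 v=4: → [11,22); WM=13
i=5 t=15 v=4: → [11,22); WM=14
i=6 t=15 v=9: → [11,22); WM=14
i=7 t=2 v=7: DROP (t<14-1); WM=14
i=8 t=14 v=3: → [11,22); WM=14
i=9 t=16 v=2: → [11,22); WM=15
i=10 t=18 v=5: → [11,22); WM=17
i=11 t=18 v=6: → [11,22); WM=17
i=12 t=31 v=4: → [22,33); WM=30; [11,22) fires=7
i=13 t=32 v=8: → [22,33); WM=31
i=14 t=33 v=9: → [33,44); WM=32
i=15 t=35 v=2: → [33,44); WM=34; [22,33) fires=2
i=16 t=37 v=8: → [33,44); WM=36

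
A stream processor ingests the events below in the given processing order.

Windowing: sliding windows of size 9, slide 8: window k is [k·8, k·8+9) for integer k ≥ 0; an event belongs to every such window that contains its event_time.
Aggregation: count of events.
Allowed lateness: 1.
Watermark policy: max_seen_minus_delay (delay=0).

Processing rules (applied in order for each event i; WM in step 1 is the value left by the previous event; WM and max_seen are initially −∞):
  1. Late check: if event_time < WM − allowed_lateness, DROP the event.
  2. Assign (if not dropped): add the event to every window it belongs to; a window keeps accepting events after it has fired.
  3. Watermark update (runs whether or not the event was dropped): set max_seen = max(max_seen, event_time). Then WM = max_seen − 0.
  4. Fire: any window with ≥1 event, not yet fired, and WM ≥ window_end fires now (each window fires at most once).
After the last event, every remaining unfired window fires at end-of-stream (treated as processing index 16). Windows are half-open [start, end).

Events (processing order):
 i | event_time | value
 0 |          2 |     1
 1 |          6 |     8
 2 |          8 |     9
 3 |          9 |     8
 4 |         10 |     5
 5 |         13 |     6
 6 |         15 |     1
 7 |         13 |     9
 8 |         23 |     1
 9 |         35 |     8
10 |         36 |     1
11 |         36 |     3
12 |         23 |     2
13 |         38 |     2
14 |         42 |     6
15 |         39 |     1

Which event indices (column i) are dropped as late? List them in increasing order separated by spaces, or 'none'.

i=0 t=2 v=1: → [0,9); WM=2
i=1 t=6 v=8: → [0,9); WM=6
i=2 t=8 v=9: → [8,17),[0,9); WM=8
i=3 t=9 v=8: → [8,17); WM=9; [0,9) fires=3
i=4 t=10 v=5: → [8,17); WM=10
i=5 t=13 v=6: → [8,17); WM=13
i=6 t=15 v=1: → [8,17); WM=15
i=7 t=13 v=9: DROP (t<15-1); WM=15
i=8 t=23 v=1: → [16,25); WM=23; [8,17) fires=5
i=9 t=35 v=8: → [32,41); WM=35; [16,25) fires=1
i=10 t=36 v=1: → [32,41); WM=36
i=11 t=36 v=3: → [32,41); WM=36
i=12 t=23 v=2: DROP (t<36-1); WM=36
i=13 t=38 v=2: → [32,41); WM=38
i=14 t=42 v=6: → [40,49); WM=42; [32,41) fires=4
i=15 t=39 v=1: DROP (t<42-1); WM=42

7 12 15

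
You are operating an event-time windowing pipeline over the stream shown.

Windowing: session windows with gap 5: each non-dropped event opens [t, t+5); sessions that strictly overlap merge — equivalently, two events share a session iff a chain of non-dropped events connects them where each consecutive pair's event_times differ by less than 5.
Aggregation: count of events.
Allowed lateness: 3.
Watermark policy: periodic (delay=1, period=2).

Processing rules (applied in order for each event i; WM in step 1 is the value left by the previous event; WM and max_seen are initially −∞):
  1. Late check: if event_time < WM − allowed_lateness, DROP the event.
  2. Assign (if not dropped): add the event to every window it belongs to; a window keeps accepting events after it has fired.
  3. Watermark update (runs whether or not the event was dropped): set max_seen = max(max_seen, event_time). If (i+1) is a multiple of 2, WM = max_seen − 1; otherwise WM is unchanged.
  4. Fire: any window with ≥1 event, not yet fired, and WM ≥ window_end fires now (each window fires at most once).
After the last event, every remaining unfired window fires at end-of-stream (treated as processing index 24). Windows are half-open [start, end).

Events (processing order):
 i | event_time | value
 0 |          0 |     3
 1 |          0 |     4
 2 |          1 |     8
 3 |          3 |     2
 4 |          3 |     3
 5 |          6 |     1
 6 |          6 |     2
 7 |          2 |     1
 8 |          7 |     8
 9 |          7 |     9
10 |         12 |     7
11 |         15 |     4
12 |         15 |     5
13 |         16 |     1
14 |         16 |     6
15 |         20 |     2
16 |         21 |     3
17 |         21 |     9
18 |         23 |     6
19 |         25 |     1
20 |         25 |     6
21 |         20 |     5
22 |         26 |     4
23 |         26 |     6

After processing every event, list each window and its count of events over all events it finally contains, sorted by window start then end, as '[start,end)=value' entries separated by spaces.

[0,12)=10 [12,31)=13

i=0 t=0 v=3: → [0,5); WM=−∞
i=1 t=0 v=4: → [0,5); WM=-1
i=2 t=1 v=8: → [0,6); WM=-1
i=3 t=3 v=2: → [0,8); WM=2
i=4 t=3 v=3: → [0,8); WM=2
i=5 t=6 v=1: → [0,11); WM=5
i=6 t=6 v=2: → [0,11); WM=5
i=7 t=2 v=1: → [0,11); WM=5
i=8 t=7 v=8: → [0,12); WM=5
i=9 t=7 v=9: → [0,12); WM=6
i=10 t=12 v=7: → [12,17); WM=6
i=11 t=15 v=4: → [12,20); WM=14
i=12 t=15 v=5: → [12,20); WM=14
i=13 t=16 v=1: → [12,21); WM=15
i=14 t=16 v=6: → [12,21); WM=15
i=15 t=20 v=2: → [12,25); WM=19
i=16 t=21 v=3: → [12,26); WM=19
i=17 t=21 v=9: → [12,26); WM=20
i=18 t=23 v=6: → [12,28); WM=20
i=19 t=25 v=1: → [12,30); WM=24
i=20 t=25 v=6: → [12,30); WM=24
i=21 t=20 v=5: DROP (t<24-3); WM=24
i=22 t=26 v=4: → [12,31); WM=24
i=23 t=26 v=6: → [12,31); WM=25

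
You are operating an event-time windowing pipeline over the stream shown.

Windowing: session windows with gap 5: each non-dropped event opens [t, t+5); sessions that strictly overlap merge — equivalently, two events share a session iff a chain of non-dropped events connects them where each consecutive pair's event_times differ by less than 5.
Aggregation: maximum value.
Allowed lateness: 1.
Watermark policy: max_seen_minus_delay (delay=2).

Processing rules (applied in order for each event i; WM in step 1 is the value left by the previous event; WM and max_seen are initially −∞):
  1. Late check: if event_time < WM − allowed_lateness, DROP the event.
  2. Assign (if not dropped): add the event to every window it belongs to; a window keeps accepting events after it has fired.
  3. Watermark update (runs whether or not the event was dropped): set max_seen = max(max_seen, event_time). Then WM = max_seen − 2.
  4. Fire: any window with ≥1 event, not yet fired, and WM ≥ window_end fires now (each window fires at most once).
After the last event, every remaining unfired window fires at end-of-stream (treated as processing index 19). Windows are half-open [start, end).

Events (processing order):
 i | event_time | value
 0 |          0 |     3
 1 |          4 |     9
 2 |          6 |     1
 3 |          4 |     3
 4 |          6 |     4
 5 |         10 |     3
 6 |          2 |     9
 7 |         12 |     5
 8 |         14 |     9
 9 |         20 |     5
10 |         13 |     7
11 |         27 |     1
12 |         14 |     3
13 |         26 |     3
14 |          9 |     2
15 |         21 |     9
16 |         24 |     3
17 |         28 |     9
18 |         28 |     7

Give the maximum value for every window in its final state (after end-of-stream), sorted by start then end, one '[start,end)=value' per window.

[0,19)=9 [20,33)=9

i=0 t=0 v=3: → [0,5); WM=-2
i=1 t=4 v=9: → [0,9); WM=2
i=2 t=6 v=1: → [0,11); WM=4
i=3 t=4 v=3: → [0,11); WM=4
i=4 t=6 v=4: → [0,11); WM=4
i=5 t=10 v=3: → [0,15); WM=8
i=6 t=2 v=9: DROP (t<8-1); WM=8
i=7 t=12 v=5: → [0,17); WM=10
i=8 t=14 v=9: → [0,19); WM=12
i=9 t=20 v=5: → [20,25); WM=18
i=10 t=13 v=7: DROP (t<18-1); WM=18
i=11 t=27 v=1: → [27,32); WM=25
i=12 t=14 v=3: DROP (t<25-1); WM=25
i=13 t=26 v=3: → [26,32); WM=25
i=14 t=9 v=2: DROP (t<25-1); WM=25
i=15 t=21 v=9: DROP (t<25-1); WM=25
i=16 t=24 v=3: → [20,32); WM=25
i=17 t=28 v=9: → [20,33); WM=26
i=18 t=28 v=7: → [20,33); WM=26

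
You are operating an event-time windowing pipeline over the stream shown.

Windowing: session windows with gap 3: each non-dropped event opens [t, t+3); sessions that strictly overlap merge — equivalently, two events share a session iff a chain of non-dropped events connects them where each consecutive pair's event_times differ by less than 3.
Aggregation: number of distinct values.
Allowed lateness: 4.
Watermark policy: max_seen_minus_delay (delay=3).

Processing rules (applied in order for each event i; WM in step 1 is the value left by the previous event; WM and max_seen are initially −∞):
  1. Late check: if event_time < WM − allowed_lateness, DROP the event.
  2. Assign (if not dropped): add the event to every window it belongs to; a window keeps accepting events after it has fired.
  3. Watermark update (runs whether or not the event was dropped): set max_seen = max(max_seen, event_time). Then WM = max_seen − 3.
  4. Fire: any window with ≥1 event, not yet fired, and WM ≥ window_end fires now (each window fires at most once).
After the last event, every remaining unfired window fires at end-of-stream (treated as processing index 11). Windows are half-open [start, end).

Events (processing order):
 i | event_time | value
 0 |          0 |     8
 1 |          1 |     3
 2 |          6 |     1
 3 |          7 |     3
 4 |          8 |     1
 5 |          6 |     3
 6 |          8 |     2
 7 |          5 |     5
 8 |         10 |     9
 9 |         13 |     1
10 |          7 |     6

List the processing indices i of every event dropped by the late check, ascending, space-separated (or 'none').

none

i=0 t=0 v=8: → [0,3); WM=-3
i=1 t=1 v=3: → [0,4); WM=-2
i=2 t=6 v=1: → [6,9); WM=3
i=3 t=7 v=3: → [6,10); WM=4
i=4 t=8 v=1: → [6,11); WM=5
i=5 t=6 v=3: → [6,11); WM=5
i=6 t=8 v=2: → [6,11); WM=5
i=7 t=5 v=5: → [5,11); WM=5
i=8 t=10 v=9: → [5,13); WM=7
i=9 t=13 v=1: → [13,16); WM=10
i=10 t=7 v=6: → [5,13); WM=10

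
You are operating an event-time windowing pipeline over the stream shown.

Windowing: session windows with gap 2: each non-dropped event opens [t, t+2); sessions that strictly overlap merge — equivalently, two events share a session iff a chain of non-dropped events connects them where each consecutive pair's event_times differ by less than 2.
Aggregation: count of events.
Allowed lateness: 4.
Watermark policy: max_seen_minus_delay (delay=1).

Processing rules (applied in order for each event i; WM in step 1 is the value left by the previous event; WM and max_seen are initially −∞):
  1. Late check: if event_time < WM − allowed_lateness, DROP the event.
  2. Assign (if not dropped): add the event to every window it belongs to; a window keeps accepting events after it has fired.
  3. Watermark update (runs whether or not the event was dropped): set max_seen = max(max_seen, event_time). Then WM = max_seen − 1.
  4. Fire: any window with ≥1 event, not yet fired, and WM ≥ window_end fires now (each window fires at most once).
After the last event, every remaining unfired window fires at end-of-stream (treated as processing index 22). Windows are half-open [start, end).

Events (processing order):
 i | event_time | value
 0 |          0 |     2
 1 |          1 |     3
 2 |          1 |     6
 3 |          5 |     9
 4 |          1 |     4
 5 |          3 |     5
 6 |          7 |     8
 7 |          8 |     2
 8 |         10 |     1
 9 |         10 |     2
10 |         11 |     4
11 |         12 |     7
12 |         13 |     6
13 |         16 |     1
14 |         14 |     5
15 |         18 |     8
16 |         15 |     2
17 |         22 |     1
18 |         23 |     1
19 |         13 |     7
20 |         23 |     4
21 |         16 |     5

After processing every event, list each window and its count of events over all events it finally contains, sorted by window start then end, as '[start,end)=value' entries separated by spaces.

i=0 t=0 v=2: → [0,2); WM=-1
i=1 t=1 v=3: → [0,3); WM=0
i=2 t=1 v=6: → [0,3); WM=0
i=3 t=5 v=9: → [5,7); WM=4
i=4 t=1 v=4: → [0,3); WM=4
i=5 t=3 v=5: → [3,5); WM=4
i=6 t=7 v=8: → [7,9); WM=6
i=7 t=8 v=2: → [7,10); WM=7
i=8 t=10 v=1: → [10,12); WM=9
i=9 t=10 v=2: → [10,12); WM=9
i=10 t=11 v=4: → [10,13); WM=10
i=11 t=12 v=7: → [10,14); WM=11
i=12 t=13 v=6: → [10,15); WM=12
i=13 t=16 v=1: → [16,18); WM=15
i=14 t=14 v=5: → [10,16); WM=15
i=15 t=18 v=8: → [18,20); WM=17
i=16 t=15 v=2: → [10,18); WM=17
i=17 t=22 v=1: → [22,24); WM=21
i=18 t=23 v=1: → [22,25); WM=22
i=19 t=13 v=7: DROP (t<22-4); WM=22
i=20 t=23 v=4: → [22,25); WM=22
i=21 t=16 v=5: DROP (t<22-4); WM=22

[0,3)=4 [3,5)=1 [5,7)=1 [7,10)=2 [10,18)=8 [18,20)=1 [22,25)=3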